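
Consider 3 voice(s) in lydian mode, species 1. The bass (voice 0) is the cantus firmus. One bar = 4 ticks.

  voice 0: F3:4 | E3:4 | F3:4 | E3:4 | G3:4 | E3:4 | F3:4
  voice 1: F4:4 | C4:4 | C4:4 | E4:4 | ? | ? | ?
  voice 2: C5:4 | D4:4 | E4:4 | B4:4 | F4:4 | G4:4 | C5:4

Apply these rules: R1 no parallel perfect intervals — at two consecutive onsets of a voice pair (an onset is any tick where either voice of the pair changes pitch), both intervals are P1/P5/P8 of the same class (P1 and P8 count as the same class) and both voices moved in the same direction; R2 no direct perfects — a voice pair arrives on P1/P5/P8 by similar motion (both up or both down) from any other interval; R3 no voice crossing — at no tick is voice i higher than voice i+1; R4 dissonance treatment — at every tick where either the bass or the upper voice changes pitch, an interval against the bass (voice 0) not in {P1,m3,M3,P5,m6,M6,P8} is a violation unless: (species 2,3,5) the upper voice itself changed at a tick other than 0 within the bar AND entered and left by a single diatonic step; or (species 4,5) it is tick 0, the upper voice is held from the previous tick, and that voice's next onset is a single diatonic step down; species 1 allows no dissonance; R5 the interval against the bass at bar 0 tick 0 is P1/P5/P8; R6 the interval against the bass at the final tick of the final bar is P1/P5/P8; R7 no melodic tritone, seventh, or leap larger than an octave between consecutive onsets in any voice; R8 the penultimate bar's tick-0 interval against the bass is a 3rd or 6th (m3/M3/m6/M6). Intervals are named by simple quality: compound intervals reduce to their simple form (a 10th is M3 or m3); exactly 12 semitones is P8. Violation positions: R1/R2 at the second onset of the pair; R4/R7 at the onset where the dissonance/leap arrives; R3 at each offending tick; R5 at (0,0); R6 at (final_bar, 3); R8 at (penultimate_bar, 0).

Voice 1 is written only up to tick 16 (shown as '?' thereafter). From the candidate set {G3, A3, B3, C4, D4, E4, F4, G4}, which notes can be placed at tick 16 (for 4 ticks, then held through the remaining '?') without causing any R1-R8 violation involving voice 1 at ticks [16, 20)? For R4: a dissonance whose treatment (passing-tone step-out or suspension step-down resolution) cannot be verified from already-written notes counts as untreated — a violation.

{B3, D4, E4, G3}

G3: legal
A3: violates R4
B3: legal
C4: violates R4
D4: legal
E4: legal
F4: violates R4
G4: violates R1,R3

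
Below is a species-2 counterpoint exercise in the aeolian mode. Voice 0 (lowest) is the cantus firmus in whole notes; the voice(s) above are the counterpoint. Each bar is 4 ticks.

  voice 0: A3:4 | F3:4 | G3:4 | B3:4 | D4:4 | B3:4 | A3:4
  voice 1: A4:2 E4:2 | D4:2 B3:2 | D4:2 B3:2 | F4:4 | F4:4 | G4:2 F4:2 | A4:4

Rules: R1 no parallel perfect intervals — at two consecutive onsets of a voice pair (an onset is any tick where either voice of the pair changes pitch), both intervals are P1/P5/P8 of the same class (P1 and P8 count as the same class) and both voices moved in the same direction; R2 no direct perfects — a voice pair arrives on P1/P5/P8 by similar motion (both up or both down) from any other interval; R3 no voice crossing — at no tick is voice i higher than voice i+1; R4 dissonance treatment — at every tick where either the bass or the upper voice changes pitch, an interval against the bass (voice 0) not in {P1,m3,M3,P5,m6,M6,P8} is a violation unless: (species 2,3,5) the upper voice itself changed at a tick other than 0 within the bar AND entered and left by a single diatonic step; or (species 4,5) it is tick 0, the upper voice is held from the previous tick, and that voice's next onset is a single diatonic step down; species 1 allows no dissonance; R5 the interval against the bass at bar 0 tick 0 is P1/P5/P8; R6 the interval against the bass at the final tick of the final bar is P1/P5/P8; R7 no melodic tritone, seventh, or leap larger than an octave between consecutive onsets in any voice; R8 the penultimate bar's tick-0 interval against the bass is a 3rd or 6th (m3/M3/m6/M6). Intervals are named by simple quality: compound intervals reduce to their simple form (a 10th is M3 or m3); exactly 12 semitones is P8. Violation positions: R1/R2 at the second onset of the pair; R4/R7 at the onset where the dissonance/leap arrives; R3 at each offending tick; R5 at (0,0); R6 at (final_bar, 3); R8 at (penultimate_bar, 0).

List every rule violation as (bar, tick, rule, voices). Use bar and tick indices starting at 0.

bar 0: v0=A3 v1=A4 downbeat P8
bar 1: v0=F3 v1=D4 downbeat M6
bar 2: v0=G3 v1=D4 downbeat P5
bar 3: v0=B3 v1=F4 downbeat TT
bar 4: v0=D4 v1=F4 downbeat m3
bar 5: v0=B3 v1=G4 downbeat m6
bar 6: v0=A3 v1=A4 downbeat P8
  -> R4 @ bar 1 tick 2 v(0, 1): F3/B3 TT untreated
  -> R2 @ bar 2 tick 0 v(0, 1): F3/B3 TT -> G3/D4 P5 similar
  -> R4 @ bar 3 tick 0 v(0, 1): B3/F4 TT untreated
  -> R7 @ bar 3 tick 0 v(1,): B3->F4 leap 6st
  -> R4 @ bar 5 tick 2 v(0, 1): B3/F4 TT untreated

(1, 2, R4, (0, 1))
(2, 0, R2, (0, 1))
(3, 0, R4, (0, 1))
(3, 0, R7, (1,))
(5, 2, R4, (0, 1))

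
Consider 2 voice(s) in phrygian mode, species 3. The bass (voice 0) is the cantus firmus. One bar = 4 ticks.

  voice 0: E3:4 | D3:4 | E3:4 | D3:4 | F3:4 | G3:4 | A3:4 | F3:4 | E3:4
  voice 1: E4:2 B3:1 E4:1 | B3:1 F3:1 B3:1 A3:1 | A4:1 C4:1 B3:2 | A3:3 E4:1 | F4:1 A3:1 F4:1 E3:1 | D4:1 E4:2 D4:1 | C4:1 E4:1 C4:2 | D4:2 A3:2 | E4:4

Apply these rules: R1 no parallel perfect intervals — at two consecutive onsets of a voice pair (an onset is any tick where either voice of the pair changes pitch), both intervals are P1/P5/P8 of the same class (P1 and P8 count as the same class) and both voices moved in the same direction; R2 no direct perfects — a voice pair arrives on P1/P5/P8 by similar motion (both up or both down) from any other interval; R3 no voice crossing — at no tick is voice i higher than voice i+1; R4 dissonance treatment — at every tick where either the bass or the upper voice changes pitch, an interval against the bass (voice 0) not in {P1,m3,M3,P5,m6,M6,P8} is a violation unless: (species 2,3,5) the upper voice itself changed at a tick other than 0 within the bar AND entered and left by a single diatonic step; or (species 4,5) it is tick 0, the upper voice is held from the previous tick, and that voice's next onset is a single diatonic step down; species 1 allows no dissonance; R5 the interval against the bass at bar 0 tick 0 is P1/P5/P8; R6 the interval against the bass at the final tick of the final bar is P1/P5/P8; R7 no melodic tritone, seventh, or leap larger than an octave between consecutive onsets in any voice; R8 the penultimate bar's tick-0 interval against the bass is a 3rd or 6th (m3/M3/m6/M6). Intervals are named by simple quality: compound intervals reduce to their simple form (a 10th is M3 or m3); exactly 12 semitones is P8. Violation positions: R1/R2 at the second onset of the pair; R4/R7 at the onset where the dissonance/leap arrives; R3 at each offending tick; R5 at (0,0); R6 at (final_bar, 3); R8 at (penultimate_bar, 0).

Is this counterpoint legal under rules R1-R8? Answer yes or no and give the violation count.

bar 0: v0=E3 v1=E4 (P8)
bar 1: v0=D3 v1=B3 (M6)
bar 2: v0=E3 v1=A4 (P4)
bar 3: v0=D3 v1=A3 (P5)
bar 4: v0=F3 v1=F4 (P8)
bar 5: v0=G3 v1=D4 (P5)
bar 6: v0=A3 v1=C4 (m3)
bar 7: v0=F3 v1=D4 (M6)
bar 8: v0=E3 v1=E4 (P8)
  R7 @ bar1.1: B3->F3 leap 6st
  R7 @ bar1.2: F3->B3 leap 6st
  R4 @ bar2.0: E3/A4 P4 untreated
  R1 @ bar3.0: E3/B3 P5 -> D3/A3 P5 similar
  R4 @ bar3.3: D3/E4 M2 untreated
  R2 @ bar4.0: D3/E4 M2 -> F3/F4 P8 similar
  R3 @ bar4.3: F3 above E3
  R4 @ bar4.3: F3/E3 m2 untreated
  R7 @ bar4.3: F4->E3 leap 13st
  R2 @ bar5.0: F3/E3 m2 -> G3/D4 P5 similar
  R7 @ bar5.0: E3->D4 leap 10st

No (11 violations)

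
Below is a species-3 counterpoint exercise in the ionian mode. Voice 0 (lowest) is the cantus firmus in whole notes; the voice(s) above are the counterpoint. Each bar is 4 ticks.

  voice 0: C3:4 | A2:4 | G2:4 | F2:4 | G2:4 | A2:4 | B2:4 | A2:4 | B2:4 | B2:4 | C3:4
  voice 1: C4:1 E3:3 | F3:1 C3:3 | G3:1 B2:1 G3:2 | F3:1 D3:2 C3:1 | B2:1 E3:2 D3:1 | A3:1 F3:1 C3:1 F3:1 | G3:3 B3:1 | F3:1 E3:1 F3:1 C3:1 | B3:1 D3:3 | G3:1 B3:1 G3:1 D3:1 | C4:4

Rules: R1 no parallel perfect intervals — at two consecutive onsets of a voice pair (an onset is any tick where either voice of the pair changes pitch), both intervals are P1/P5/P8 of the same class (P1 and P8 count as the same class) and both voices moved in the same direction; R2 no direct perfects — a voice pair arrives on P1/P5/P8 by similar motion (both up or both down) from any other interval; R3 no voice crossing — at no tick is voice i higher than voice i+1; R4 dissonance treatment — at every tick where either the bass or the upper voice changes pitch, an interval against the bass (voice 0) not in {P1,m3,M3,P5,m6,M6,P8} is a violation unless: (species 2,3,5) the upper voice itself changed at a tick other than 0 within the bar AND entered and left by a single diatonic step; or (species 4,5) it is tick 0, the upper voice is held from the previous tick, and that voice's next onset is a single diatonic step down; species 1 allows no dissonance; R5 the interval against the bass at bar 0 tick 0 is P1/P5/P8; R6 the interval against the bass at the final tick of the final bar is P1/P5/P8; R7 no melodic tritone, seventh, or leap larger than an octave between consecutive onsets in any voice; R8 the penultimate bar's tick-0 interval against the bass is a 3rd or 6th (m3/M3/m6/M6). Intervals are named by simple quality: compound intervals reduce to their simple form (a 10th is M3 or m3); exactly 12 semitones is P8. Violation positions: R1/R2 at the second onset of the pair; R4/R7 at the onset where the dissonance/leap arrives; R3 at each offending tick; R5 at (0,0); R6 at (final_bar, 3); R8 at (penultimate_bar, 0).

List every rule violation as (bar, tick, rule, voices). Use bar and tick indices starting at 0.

(3, 0, R1, (0, 1))
(5, 0, R2, (0, 1))
(7, 0, R7, (1,))
(8, 0, R2, (0, 1))
(8, 0, R7, (1,))
(10, 0, R2, (0, 1))
(10, 0, R7, (1,))

bar 0: v0=C3 v1=C4 downbeat P8
bar 1: v0=A2 v1=F3 downbeat m6
bar 2: v0=G2 v1=G3 downbeat P8
bar 3: v0=F2 v1=F3 downbeat P8
bar 4: v0=G2 v1=B2 downbeat M3
bar 5: v0=A2 v1=A3 downbeat P8
bar 6: v0=B2 v1=G3 downbeat m6
bar 7: v0=A2 v1=F3 downbeat m6
bar 8: v0=B2 v1=B3 downbeat P8
bar 9: v0=B2 v1=G3 downbeat m6
bar 10: v0=C3 v1=C4 downbeat P8
  -> R1 @ bar 3 tick 0 v(0, 1): G2/G3 P8 -> F2/F3 P8 similar
  -> R2 @ bar 5 tick 0 v(0, 1): G2/D3 P5 -> A2/A3 P8 similar
  -> R7 @ bar 7 tick 0 v(1,): B3->F3 leap 6st
  -> R2 @ bar 8 tick 0 v(0, 1): A2/C3 m3 -> B2/B3 P8 similar
  -> R7 @ bar 8 tick 0 v(1,): C3->B3 leap 11st
  -> R2 @ bar 10 tick 0 v(0, 1): B2/D3 m3 -> C3/C4 P8 similar
  -> R7 @ bar 10 tick 0 v(1,): D3->C4 leap 10st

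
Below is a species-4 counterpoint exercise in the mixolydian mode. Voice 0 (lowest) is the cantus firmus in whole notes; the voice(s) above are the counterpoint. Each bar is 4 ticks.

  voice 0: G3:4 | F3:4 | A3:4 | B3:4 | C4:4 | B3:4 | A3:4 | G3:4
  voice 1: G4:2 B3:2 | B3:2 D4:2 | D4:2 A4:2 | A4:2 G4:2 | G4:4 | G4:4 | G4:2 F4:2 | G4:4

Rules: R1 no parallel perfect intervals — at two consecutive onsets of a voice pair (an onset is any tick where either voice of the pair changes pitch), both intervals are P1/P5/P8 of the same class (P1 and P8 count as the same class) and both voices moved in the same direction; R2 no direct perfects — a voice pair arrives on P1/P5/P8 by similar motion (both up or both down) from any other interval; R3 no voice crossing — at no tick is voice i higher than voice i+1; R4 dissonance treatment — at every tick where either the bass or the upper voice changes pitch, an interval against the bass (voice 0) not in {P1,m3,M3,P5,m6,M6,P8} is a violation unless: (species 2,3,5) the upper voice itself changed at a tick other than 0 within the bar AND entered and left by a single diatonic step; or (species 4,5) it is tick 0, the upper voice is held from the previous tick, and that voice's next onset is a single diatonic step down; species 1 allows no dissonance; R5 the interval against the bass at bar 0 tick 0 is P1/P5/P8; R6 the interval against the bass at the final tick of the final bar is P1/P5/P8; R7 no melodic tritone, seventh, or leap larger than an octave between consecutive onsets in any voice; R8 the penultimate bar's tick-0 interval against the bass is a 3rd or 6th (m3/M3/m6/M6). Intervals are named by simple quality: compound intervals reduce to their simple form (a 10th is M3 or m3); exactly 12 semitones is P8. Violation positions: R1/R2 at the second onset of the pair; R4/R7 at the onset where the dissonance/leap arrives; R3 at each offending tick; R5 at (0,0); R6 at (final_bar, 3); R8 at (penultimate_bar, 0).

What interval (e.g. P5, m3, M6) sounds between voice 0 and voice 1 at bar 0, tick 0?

P8

voice 0=G3 voice 1=G4 -> P8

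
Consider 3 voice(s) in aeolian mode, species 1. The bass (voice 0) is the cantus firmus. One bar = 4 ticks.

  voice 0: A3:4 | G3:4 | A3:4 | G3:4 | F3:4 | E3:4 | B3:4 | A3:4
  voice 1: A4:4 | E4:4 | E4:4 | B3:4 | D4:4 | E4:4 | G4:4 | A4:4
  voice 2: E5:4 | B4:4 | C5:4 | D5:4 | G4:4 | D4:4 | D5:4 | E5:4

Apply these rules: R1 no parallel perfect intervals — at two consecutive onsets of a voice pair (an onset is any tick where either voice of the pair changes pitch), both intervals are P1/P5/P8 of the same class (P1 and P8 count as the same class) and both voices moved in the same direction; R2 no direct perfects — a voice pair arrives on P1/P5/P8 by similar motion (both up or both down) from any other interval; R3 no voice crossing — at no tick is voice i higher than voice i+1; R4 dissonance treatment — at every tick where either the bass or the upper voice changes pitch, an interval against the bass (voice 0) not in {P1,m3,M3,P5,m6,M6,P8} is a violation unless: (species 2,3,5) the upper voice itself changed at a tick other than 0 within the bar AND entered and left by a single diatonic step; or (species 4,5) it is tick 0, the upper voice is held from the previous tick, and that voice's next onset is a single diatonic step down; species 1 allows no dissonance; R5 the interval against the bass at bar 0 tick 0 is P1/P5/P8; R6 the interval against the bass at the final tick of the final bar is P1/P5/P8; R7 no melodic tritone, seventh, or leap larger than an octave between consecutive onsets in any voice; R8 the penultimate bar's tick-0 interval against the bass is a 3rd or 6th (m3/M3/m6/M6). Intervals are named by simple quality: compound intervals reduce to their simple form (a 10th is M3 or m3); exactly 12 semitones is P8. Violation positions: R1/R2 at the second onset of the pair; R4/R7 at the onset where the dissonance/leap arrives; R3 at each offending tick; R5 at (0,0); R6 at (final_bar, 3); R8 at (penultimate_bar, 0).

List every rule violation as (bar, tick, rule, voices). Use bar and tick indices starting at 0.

bar 0: v0=A3 v1=A4 v2=E5 downbeat P5
bar 1: v0=G3 v1=E4 v2=B4 downbeat M3
bar 2: v0=A3 v1=E4 v2=C5 downbeat m3
bar 3: v0=G3 v1=B3 v2=D5 downbeat P5
bar 4: v0=F3 v1=D4 v2=G4 downbeat M2
bar 5: v0=E3 v1=E4 v2=D4 downbeat m7
bar 6: v0=B3 v1=G4 v2=D5 downbeat m3
bar 7: v0=A3 v1=A4 v2=E5 downbeat P5
  -> R1 @ bar 1 tick 0 v(1, 2): A4/E5 P5 -> E4/B4 P5 similar
  -> R4 @ bar 4 tick 0 v(0, 2): F3/G4 M2 untreated
  -> R3 @ bar 5 tick 0 v(1, 2): E4 above D4
  -> R4 @ bar 5 tick 0 v(0, 2): E3/D4 m7 untreated
  -> R3 @ bar 5 tick 1 v(1, 2): E4 above D4
  -> R3 @ bar 5 tick 2 v(1, 2): E4 above D4
  -> R3 @ bar 5 tick 3 v(1, 2): E4 above D4
  -> R2 @ bar 6 tick 0 v(1, 2): E4/D4 M2 -> G4/D5 P5 similar
  -> R1 @ bar 7 tick 0 v(1, 2): G4/D5 P5 -> A4/E5 P5 similar

(1, 0, R1, (1, 2))
(4, 0, R4, (0, 2))
(5, 0, R3, (1, 2))
(5, 0, R4, (0, 2))
(5, 1, R3, (1, 2))
(5, 2, R3, (1, 2))
(5, 3, R3, (1, 2))
(6, 0, R2, (1, 2))
(7, 0, R1, (1, 2))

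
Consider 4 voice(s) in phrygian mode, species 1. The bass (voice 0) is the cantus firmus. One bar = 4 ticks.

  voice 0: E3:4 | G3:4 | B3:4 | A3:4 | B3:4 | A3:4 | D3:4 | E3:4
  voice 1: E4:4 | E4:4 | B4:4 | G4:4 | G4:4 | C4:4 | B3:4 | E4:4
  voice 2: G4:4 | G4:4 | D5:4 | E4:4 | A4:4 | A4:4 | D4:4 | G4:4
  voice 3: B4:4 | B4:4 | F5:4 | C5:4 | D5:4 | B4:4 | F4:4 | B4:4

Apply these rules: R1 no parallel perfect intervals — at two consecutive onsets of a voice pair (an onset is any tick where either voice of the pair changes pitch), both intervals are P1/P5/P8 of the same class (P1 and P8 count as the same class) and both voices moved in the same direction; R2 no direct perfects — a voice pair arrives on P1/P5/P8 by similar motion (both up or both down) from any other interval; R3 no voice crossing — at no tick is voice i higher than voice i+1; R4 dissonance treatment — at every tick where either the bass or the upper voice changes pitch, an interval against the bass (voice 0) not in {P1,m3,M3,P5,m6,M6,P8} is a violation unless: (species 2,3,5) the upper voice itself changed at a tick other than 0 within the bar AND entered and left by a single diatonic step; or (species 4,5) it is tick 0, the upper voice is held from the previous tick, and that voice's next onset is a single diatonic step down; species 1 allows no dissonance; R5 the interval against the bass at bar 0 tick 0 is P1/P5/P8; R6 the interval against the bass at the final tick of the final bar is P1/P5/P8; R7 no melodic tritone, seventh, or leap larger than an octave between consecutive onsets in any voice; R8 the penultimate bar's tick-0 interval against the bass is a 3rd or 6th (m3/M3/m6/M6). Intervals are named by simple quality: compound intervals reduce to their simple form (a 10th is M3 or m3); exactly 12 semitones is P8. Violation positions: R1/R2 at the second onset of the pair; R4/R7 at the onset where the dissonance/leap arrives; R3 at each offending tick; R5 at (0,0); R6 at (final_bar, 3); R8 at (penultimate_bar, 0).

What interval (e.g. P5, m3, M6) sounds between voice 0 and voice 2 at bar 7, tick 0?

voice 0=E3 voice 2=G4 -> m3

m3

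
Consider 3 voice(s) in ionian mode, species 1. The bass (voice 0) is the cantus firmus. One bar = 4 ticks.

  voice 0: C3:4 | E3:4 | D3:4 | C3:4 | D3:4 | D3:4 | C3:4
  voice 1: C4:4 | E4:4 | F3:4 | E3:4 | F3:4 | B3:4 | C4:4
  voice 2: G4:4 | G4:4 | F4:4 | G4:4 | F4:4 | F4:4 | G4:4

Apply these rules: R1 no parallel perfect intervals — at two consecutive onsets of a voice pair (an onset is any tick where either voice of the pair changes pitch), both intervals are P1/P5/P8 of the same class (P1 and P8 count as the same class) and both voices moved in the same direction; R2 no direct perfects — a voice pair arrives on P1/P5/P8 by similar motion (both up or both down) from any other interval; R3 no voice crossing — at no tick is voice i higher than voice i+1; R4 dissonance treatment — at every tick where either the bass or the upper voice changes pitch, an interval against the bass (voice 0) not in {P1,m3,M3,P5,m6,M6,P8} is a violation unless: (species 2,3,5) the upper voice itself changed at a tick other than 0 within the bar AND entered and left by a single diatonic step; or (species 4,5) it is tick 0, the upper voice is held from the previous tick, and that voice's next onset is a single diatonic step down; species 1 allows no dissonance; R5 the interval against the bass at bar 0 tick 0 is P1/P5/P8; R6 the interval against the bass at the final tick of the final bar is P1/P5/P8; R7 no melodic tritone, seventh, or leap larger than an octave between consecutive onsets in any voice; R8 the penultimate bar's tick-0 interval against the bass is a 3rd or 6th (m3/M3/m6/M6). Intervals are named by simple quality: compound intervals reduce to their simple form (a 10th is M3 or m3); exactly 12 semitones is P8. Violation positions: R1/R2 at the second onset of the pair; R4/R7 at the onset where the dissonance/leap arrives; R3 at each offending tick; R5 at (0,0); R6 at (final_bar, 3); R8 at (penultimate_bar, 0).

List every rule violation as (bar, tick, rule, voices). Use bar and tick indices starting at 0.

bar 0: v0=C3 v1=C4 v2=G4 downbeat P5
bar 1: v0=E3 v1=E4 v2=G4 downbeat m3
bar 2: v0=D3 v1=F3 v2=F4 downbeat m3
bar 3: v0=C3 v1=E3 v2=G4 downbeat P5
bar 4: v0=D3 v1=F3 v2=F4 downbeat m3
bar 5: v0=D3 v1=B3 v2=F4 downbeat m3
bar 6: v0=C3 v1=C4 v2=G4 downbeat P5
  -> R1 @ bar 1 tick 0 v(0, 1): C3/C4 P8 -> E3/E4 P8 similar
  -> R2 @ bar 2 tick 0 v(1, 2): E4/G4 m3 -> F3/F4 P8 similar
  -> R7 @ bar 2 tick 0 v(1,): E4->F3 leap 11st
  -> R7 @ bar 5 tick 0 v(1,): F3->B3 leap 6st
  -> R2 @ bar 6 tick 0 v(1, 2): B3/F4 TT -> C4/G4 P5 similar

(1, 0, R1, (0, 1))
(2, 0, R2, (1, 2))
(2, 0, R7, (1,))
(5, 0, R7, (1,))
(6, 0, R2, (1, 2))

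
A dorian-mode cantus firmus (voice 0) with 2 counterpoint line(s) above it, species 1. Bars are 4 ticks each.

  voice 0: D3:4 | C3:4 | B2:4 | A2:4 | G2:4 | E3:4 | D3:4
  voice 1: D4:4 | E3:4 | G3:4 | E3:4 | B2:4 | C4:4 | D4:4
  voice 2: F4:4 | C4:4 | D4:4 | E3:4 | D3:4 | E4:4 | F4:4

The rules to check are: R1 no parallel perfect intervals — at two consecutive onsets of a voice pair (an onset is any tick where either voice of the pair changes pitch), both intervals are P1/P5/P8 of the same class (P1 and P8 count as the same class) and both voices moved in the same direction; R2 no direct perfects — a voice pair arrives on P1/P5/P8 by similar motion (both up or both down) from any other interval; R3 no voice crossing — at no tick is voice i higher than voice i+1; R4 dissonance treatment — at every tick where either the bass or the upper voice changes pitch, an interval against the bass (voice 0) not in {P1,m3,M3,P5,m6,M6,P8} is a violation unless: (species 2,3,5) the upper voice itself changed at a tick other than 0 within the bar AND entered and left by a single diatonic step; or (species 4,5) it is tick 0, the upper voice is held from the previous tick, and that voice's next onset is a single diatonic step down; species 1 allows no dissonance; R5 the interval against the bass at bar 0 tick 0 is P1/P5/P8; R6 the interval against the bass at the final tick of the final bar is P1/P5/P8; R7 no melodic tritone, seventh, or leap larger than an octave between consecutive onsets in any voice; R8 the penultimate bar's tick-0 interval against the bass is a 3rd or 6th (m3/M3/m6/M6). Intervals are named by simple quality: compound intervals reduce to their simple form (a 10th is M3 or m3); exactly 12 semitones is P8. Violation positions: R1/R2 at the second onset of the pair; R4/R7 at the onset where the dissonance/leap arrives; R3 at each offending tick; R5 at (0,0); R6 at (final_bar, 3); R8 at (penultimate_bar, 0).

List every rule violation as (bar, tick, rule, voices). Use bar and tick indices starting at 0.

(0, 0, R5, (0, 2))
(1, 0, R2, (0, 2))
(1, 0, R7, (1,))
(2, 0, R2, (1, 2))
(3, 0, R2, (0, 1))
(3, 0, R2, (0, 2))
(3, 0, R2, (1, 2))
(3, 0, R7, (2,))
(4, 0, R1, (0, 2))
(5, 0, R2, (0, 2))
(5, 0, R7, (1,))
(5, 0, R7, (2,))
(5, 0, R8, (0, 2))
(6, 3, R6, (0, 2))

bar 0: v0=D3 v1=D4 v2=F4 downbeat m3
bar 1: v0=C3 v1=E3 v2=C4 downbeat P8
bar 2: v0=B2 v1=G3 v2=D4 downbeat m3
bar 3: v0=A2 v1=E3 v2=E3 downbeat P5
bar 4: v0=G2 v1=B2 v2=D3 downbeat P5
bar 5: v0=E3 v1=C4 v2=E4 downbeat P8
bar 6: v0=D3 v1=D4 v2=F4 downbeat m3
  -> R5 @ bar 0 tick 0 v(0, 2): opens on m3
  -> R2 @ bar 1 tick 0 v(0, 2): D3/F4 m3 -> C3/C4 P8 similar
  -> R7 @ bar 1 tick 0 v(1,): D4->E3 leap 10st
  -> R2 @ bar 2 tick 0 v(1, 2): E3/C4 m6 -> G3/D4 P5 similar
  -> R2 @ bar 3 tick 0 v(0, 1): B2/G3 m6 -> A2/E3 P5 similar
  -> R2 @ bar 3 tick 0 v(0, 2): B2/D4 m3 -> A2/E3 P5 similar
  -> R2 @ bar 3 tick 0 v(1, 2): G3/D4 P5 -> E3/E3 P1 similar
  -> R7 @ bar 3 tick 0 v(2,): D4->E3 leap 10st
  -> R1 @ bar 4 tick 0 v(0, 2): A2/E3 P5 -> G2/D3 P5 similar
  -> R2 @ bar 5 tick 0 v(0, 2): G2/D3 P5 -> E3/E4 P8 similar
  -> R7 @ bar 5 tick 0 v(1,): B2->C4 leap 13st
  -> R7 @ bar 5 tick 0 v(2,): D3->E4 leap 14st
  -> R8 @ bar 5 tick 0 v(0, 2): penult P8 not 3rd/6th
  -> R6 @ bar 6 tick 3 v(0, 2): closes on m3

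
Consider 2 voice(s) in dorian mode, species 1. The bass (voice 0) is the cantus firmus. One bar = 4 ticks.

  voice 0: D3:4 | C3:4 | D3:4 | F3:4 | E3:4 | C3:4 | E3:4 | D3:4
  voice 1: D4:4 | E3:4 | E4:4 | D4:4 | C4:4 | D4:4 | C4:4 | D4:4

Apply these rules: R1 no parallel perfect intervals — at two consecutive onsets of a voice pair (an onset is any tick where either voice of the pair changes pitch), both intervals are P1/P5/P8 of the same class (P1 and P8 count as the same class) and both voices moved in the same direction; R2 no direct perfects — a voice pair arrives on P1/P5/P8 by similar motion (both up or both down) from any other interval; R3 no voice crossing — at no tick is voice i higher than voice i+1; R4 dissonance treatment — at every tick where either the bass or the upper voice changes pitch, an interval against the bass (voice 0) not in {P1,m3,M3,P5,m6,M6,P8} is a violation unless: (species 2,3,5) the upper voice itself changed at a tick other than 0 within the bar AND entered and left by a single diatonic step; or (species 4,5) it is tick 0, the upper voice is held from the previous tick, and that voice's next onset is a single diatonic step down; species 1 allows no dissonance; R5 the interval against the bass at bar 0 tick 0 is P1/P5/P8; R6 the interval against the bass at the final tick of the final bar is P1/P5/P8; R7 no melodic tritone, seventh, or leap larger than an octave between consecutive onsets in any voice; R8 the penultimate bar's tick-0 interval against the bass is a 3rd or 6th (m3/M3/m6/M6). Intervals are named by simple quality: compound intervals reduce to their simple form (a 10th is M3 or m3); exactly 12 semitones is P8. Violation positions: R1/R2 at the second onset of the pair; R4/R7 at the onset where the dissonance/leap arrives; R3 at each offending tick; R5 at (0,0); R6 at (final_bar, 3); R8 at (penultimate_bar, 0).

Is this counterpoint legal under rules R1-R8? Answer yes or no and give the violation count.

No (3 violations)

bar 0: v0=D3 v1=D4 (P8)
bar 1: v0=C3 v1=E3 (M3)
bar 2: v0=D3 v1=E4 (M2)
bar 3: v0=F3 v1=D4 (M6)
bar 4: v0=E3 v1=C4 (m6)
bar 5: v0=C3 v1=D4 (M2)
bar 6: v0=E3 v1=C4 (m6)
bar 7: v0=D3 v1=D4 (P8)
  R7 @ bar1.0: D4->E3 leap 10st
  R4 @ bar2.0: D3/E4 M2 untreated
  R4 @ bar5.0: C3/D4 M2 untreated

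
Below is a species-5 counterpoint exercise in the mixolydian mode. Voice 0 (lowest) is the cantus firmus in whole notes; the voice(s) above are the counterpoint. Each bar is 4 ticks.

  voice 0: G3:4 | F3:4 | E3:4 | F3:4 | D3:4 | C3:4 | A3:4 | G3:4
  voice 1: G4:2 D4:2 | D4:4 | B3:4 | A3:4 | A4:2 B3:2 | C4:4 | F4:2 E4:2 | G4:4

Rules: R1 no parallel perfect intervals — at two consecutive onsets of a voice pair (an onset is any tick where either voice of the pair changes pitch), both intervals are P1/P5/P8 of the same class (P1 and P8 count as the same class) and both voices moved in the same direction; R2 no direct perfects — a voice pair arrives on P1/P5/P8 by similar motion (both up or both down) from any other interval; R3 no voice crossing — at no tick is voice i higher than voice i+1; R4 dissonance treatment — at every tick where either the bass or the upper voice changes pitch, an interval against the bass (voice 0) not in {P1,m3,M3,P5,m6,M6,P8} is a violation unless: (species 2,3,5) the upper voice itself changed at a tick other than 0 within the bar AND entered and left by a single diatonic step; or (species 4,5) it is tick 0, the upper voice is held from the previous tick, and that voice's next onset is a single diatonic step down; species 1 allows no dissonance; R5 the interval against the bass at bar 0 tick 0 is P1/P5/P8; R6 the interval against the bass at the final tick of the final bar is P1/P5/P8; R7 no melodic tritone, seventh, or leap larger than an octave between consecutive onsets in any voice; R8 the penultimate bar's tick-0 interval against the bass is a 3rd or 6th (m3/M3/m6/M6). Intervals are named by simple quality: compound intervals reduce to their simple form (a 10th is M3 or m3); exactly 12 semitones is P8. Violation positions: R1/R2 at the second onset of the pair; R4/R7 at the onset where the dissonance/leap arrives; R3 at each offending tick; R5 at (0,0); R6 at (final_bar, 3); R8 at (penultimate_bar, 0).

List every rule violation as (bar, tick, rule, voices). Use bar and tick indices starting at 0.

bar 0: v0=G3 v1=G4 downbeat P8
bar 1: v0=F3 v1=D4 downbeat M6
bar 2: v0=E3 v1=B3 downbeat P5
bar 3: v0=F3 v1=A3 downbeat M3
bar 4: v0=D3 v1=A4 downbeat P5
bar 5: v0=C3 v1=C4 downbeat P8
bar 6: v0=A3 v1=F4 downbeat m6
bar 7: v0=G3 v1=G4 downbeat P8
  -> R2 @ bar 2 tick 0 v(0, 1): F3/D4 M6 -> E3/B3 P5 similar
  -> R7 @ bar 4 tick 2 v(1,): A4->B3 leap 10st

(2, 0, R2, (0, 1))
(4, 2, R7, (1,))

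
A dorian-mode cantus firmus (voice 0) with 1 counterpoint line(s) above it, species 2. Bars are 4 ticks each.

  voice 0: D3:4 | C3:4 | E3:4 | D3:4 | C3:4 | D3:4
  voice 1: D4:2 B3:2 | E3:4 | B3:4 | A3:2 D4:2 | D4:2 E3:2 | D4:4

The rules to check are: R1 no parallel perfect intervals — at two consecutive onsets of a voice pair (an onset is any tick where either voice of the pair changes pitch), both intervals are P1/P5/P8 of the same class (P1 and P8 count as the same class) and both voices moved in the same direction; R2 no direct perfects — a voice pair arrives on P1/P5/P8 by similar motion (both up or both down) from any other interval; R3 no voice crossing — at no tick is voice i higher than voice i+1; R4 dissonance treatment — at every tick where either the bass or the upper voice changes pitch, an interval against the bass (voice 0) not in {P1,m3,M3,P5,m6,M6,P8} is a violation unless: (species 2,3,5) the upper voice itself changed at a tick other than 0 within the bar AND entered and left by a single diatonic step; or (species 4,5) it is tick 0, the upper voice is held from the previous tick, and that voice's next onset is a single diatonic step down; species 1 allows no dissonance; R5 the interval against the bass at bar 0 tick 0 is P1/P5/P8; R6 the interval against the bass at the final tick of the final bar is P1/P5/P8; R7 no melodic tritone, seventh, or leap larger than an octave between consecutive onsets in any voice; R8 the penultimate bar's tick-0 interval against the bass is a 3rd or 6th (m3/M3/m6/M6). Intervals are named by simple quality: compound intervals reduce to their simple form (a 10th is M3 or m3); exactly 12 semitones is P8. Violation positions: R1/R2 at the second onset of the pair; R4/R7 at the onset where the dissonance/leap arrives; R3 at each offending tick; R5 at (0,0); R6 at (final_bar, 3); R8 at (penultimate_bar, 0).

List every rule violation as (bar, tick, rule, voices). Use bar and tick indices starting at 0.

(2, 0, R2, (0, 1))
(3, 0, R1, (0, 1))
(4, 0, R4, (0, 1))
(4, 0, R8, (0, 1))
(4, 2, R7, (1,))
(5, 0, R2, (0, 1))
(5, 0, R7, (1,))

bar 0: v0=D3 v1=D4 downbeat P8
bar 1: v0=C3 v1=E3 downbeat M3
bar 2: v0=E3 v1=B3 downbeat P5
bar 3: v0=D3 v1=A3 downbeat P5
bar 4: v0=C3 v1=D4 downbeat M2
bar 5: v0=D3 v1=D4 downbeat P8
  -> R2 @ bar 2 tick 0 v(0, 1): C3/E3 M3 -> E3/B3 P5 similar
  -> R1 @ bar 3 tick 0 v(0, 1): E3/B3 P5 -> D3/A3 P5 similar
  -> R4 @ bar 4 tick 0 v(0, 1): C3/D4 M2 untreated
  -> R8 @ bar 4 tick 0 v(0, 1): penult M2 not 3rd/6th
  -> R7 @ bar 4 tick 2 v(1,): D4->E3 leap 10st
  -> R2 @ bar 5 tick 0 v(0, 1): C3/E3 M3 -> D3/D4 P8 similar
  -> R7 @ bar 5 tick 0 v(1,): E3->D4 leap 10st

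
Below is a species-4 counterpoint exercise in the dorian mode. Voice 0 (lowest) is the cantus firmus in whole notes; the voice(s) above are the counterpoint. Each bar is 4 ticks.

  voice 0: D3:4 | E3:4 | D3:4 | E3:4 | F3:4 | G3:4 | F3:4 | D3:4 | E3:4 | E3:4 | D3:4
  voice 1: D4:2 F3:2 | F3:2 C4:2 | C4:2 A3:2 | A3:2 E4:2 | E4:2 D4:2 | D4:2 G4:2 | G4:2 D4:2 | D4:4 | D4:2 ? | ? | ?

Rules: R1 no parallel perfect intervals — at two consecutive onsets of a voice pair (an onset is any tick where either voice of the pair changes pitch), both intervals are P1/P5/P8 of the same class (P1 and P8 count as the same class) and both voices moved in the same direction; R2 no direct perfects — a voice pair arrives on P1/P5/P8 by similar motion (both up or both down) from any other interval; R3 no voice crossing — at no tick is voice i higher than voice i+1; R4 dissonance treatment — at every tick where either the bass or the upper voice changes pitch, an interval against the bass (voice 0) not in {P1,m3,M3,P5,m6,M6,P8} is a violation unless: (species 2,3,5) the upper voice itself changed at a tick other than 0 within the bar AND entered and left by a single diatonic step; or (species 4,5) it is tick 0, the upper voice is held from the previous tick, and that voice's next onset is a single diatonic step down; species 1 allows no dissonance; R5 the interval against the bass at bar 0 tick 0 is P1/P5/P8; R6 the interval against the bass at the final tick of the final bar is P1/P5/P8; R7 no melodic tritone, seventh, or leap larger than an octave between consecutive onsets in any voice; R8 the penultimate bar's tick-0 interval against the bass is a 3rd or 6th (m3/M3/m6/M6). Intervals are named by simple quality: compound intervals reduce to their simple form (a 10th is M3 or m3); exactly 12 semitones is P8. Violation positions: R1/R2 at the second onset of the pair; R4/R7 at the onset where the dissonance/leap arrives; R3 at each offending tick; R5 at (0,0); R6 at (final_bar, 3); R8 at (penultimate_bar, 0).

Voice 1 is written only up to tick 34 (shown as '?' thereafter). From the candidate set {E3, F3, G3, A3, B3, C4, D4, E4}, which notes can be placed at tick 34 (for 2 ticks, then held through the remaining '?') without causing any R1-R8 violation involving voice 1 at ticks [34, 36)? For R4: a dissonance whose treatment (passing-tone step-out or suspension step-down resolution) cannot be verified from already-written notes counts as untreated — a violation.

{B3, C4, D4, E4, G3}

E3: violates R7
F3: violates R4
G3: legal
A3: violates R4
B3: legal
C4: legal
D4: legal
E4: legal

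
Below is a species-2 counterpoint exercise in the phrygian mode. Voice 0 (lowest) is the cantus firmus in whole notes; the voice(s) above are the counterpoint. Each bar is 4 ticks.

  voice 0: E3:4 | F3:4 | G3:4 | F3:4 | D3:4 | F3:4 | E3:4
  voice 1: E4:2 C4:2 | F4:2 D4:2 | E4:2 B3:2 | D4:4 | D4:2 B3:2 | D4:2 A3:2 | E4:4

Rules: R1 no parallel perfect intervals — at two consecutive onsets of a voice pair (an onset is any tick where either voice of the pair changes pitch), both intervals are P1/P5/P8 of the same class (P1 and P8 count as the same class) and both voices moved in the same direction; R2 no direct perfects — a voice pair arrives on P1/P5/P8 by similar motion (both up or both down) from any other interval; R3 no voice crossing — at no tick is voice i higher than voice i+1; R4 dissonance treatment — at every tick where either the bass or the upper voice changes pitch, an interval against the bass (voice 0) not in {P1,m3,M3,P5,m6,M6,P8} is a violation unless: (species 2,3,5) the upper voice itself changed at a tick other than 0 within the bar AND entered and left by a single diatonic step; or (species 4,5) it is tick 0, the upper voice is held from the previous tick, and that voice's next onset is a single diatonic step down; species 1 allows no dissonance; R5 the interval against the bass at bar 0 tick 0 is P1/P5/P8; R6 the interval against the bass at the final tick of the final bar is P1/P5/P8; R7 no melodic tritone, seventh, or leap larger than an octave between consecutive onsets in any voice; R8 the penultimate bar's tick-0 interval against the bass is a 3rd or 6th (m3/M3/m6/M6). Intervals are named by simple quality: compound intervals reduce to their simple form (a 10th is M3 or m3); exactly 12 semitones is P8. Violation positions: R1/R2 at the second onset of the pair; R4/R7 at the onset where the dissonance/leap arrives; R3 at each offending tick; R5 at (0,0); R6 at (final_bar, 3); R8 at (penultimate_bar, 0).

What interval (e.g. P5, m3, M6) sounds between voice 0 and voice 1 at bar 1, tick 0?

voice 0=F3 voice 1=F4 -> P8

P8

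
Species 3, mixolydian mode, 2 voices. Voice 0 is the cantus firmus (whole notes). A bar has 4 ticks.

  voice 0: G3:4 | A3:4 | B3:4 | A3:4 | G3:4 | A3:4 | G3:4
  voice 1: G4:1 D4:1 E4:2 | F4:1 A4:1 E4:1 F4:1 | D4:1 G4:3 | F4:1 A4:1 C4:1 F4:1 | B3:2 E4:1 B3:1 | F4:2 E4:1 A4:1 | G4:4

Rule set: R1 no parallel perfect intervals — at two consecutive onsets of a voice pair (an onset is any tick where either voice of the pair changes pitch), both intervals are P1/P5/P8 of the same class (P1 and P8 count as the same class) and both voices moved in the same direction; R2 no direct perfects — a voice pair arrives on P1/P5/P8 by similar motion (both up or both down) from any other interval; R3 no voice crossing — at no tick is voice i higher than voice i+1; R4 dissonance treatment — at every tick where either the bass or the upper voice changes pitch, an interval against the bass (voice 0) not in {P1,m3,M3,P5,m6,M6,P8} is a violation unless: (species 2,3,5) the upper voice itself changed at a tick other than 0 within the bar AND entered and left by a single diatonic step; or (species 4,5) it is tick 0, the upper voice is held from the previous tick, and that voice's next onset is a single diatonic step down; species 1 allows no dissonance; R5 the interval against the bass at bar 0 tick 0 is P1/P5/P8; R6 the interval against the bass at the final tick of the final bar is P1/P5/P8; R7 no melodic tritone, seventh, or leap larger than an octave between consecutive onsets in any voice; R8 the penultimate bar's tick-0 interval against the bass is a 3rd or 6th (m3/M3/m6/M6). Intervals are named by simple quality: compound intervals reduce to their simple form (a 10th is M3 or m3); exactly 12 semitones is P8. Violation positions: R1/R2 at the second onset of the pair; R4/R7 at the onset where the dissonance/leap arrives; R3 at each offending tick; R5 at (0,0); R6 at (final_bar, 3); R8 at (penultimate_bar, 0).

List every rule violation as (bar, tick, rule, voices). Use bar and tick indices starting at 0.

bar 0: v0=G3 v1=G4 downbeat P8
bar 1: v0=A3 v1=F4 downbeat m6
bar 2: v0=B3 v1=D4 downbeat m3
bar 3: v0=A3 v1=F4 downbeat m6
bar 4: v0=G3 v1=B3 downbeat M3
bar 5: v0=A3 v1=F4 downbeat m6
bar 6: v0=G3 v1=G4 downbeat P8
  -> R7 @ bar 4 tick 0 v(1,): F4->B3 leap 6st
  -> R7 @ bar 5 tick 0 v(1,): B3->F4 leap 6st
  -> R1 @ bar 6 tick 0 v(0, 1): A3/A4 P8 -> G3/G4 P8 similar

(4, 0, R7, (1,))
(5, 0, R7, (1,))
(6, 0, R1, (0, 1))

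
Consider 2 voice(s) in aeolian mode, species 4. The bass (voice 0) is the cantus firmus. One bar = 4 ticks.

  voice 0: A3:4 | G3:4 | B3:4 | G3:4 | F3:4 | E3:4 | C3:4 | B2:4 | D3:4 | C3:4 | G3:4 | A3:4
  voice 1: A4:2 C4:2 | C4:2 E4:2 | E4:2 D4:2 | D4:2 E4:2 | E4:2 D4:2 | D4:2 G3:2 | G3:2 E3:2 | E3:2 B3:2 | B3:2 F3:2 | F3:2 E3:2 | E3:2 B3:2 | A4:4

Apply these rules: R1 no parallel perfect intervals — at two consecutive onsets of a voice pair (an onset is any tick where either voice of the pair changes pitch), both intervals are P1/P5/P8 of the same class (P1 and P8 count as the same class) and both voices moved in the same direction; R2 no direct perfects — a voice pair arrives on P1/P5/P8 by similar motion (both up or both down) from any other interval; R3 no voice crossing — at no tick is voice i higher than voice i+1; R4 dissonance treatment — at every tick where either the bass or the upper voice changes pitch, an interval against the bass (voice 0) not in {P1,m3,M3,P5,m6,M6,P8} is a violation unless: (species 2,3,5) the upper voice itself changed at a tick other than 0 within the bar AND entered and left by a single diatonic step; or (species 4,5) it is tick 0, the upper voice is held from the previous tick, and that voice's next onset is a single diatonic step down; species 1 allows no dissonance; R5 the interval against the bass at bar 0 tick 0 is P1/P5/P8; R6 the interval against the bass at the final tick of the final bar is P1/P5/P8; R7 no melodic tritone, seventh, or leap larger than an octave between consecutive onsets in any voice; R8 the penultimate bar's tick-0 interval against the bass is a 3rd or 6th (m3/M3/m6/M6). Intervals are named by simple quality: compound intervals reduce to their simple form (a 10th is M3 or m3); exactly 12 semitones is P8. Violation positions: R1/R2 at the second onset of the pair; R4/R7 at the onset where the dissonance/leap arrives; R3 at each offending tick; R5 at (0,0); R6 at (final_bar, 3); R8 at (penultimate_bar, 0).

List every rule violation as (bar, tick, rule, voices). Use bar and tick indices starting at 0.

(1, 0, R4, (0, 1))
(5, 0, R4, (0, 1))
(7, 0, R4, (0, 1))
(8, 2, R7, (1,))
(10, 0, R3, (0, 1))
(10, 1, R3, (0, 1))
(11, 0, R2, (0, 1))
(11, 0, R7, (1,))

bar 0: v0=A3 v1=A4 downbeat P8
bar 1: v0=G3 v1=C4 downbeat P4
bar 2: v0=B3 v1=E4 downbeat P4
bar 3: v0=G3 v1=D4 downbeat P5
bar 4: v0=F3 v1=E4 downbeat M7
bar 5: v0=E3 v1=D4 downbeat m7
bar 6: v0=C3 v1=G3 downbeat P5
bar 7: v0=B2 v1=E3 downbeat P4
bar 8: v0=D3 v1=B3 downbeat M6
bar 9: v0=C3 v1=F3 downbeat P4
bar 10: v0=G3 v1=E3 downbeat m3
bar 11: v0=A3 v1=A4 downbeat P8
  -> R4 @ bar 1 tick 0 v(0, 1): G3/C4 P4 untreated
  -> R4 @ bar 5 tick 0 v(0, 1): E3/D4 m7 untreated
  -> R4 @ bar 7 tick 0 v(0, 1): B2/E3 P4 untreated
  -> R7 @ bar 8 tick 2 v(1,): B3->F3 leap 6st
  -> R3 @ bar 10 tick 0 v(0, 1): G3 above E3
  -> R3 @ bar 10 tick 1 v(0, 1): G3 above E3
  -> R2 @ bar 11 tick 0 v(0, 1): G3/B3 M3 -> A3/A4 P8 similar
  -> R7 @ bar 11 tick 0 v(1,): B3->A4 leap 10st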